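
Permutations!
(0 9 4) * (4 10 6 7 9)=(0 4)(6 7 9 10)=[4, 1, 2, 3, 0, 5, 7, 9, 8, 10, 6]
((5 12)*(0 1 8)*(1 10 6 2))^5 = ((0 10 6 2 1 8)(5 12))^5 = (0 8 1 2 6 10)(5 12)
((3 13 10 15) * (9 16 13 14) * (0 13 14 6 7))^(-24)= (16)(0 3 13 6 10 7 15)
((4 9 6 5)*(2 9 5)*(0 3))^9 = ((0 3)(2 9 6)(4 5))^9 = (9)(0 3)(4 5)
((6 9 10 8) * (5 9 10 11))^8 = (5 11 9)(6 8 10)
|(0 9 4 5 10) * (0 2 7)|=|(0 9 4 5 10 2 7)|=7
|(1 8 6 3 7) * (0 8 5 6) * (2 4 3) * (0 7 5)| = 20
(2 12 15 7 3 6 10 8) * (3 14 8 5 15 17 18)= (2 12 17 18 3 6 10 5 15 7 14 8)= [0, 1, 12, 6, 4, 15, 10, 14, 2, 9, 5, 11, 17, 13, 8, 7, 16, 18, 3]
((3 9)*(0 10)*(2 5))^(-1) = (0 10)(2 5)(3 9)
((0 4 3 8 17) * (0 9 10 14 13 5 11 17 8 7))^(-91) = (17)(0 4 3 7)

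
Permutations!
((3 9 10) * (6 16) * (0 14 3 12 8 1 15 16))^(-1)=(0 6 16 15 1 8 12 10 9 3 14)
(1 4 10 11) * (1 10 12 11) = (1 4 12 11 10) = [0, 4, 2, 3, 12, 5, 6, 7, 8, 9, 1, 10, 11]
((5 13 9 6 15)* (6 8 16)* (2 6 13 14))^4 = (16)(2 14 5 15 6)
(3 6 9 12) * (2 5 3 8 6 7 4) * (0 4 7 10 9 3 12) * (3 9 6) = [4, 1, 5, 10, 2, 12, 9, 7, 3, 0, 6, 11, 8] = (0 4 2 5 12 8 3 10 6 9)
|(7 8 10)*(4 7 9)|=|(4 7 8 10 9)|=5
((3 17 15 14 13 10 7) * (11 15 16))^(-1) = (3 7 10 13 14 15 11 16 17) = ((3 17 16 11 15 14 13 10 7))^(-1)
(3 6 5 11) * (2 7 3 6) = (2 7 3)(5 11 6) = [0, 1, 7, 2, 4, 11, 5, 3, 8, 9, 10, 6]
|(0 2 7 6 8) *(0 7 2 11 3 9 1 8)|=|(0 11 3 9 1 8 7 6)|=8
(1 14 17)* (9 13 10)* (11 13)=(1 14 17)(9 11 13 10)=[0, 14, 2, 3, 4, 5, 6, 7, 8, 11, 9, 13, 12, 10, 17, 15, 16, 1]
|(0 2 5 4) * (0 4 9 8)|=|(0 2 5 9 8)|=5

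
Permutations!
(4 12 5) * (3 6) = [0, 1, 2, 6, 12, 4, 3, 7, 8, 9, 10, 11, 5] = (3 6)(4 12 5)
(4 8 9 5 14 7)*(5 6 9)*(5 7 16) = [0, 1, 2, 3, 8, 14, 9, 4, 7, 6, 10, 11, 12, 13, 16, 15, 5] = (4 8 7)(5 14 16)(6 9)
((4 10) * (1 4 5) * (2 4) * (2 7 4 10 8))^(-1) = ((1 7 4 8 2 10 5))^(-1) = (1 5 10 2 8 4 7)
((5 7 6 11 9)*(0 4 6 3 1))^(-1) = (0 1 3 7 5 9 11 6 4)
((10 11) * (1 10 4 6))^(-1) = (1 6 4 11 10)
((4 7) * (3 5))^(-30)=(7)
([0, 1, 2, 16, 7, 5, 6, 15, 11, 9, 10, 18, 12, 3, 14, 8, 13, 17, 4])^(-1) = (3 13 16)(4 18 11 8 15 7)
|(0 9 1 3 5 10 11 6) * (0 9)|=7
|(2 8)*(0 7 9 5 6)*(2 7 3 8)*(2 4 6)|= |(0 3 8 7 9 5 2 4 6)|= 9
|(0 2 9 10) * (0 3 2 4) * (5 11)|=4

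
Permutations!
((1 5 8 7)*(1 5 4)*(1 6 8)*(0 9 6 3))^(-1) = ((0 9 6 8 7 5 1 4 3))^(-1) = (0 3 4 1 5 7 8 6 9)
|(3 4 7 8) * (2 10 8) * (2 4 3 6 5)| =10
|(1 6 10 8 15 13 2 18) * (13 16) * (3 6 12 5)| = 12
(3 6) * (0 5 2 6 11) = (0 5 2 6 3 11) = [5, 1, 6, 11, 4, 2, 3, 7, 8, 9, 10, 0]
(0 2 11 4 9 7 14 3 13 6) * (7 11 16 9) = [2, 1, 16, 13, 7, 5, 0, 14, 8, 11, 10, 4, 12, 6, 3, 15, 9] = (0 2 16 9 11 4 7 14 3 13 6)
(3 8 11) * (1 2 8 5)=[0, 2, 8, 5, 4, 1, 6, 7, 11, 9, 10, 3]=(1 2 8 11 3 5)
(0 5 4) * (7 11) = (0 5 4)(7 11) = [5, 1, 2, 3, 0, 4, 6, 11, 8, 9, 10, 7]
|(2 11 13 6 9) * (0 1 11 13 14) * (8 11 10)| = |(0 1 10 8 11 14)(2 13 6 9)| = 12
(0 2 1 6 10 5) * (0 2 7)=(0 7)(1 6 10 5 2)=[7, 6, 1, 3, 4, 2, 10, 0, 8, 9, 5]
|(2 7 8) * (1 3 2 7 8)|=|(1 3 2 8 7)|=5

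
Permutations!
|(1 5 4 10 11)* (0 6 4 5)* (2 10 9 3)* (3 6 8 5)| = 24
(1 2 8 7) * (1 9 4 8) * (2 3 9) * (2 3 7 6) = [0, 7, 1, 9, 8, 5, 2, 3, 6, 4] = (1 7 3 9 4 8 6 2)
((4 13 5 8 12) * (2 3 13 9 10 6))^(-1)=((2 3 13 5 8 12 4 9 10 6))^(-1)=(2 6 10 9 4 12 8 5 13 3)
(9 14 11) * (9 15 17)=[0, 1, 2, 3, 4, 5, 6, 7, 8, 14, 10, 15, 12, 13, 11, 17, 16, 9]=(9 14 11 15 17)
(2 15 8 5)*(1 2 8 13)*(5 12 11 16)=(1 2 15 13)(5 8 12 11 16)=[0, 2, 15, 3, 4, 8, 6, 7, 12, 9, 10, 16, 11, 1, 14, 13, 5]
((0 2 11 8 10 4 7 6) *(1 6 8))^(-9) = (0 2 11 1 6)(4 10 8 7) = ((0 2 11 1 6)(4 7 8 10))^(-9)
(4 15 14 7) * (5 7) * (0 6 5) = (0 6 5 7 4 15 14) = [6, 1, 2, 3, 15, 7, 5, 4, 8, 9, 10, 11, 12, 13, 0, 14]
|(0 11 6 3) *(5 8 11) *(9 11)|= 7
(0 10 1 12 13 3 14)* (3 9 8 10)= (0 3 14)(1 12 13 9 8 10)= [3, 12, 2, 14, 4, 5, 6, 7, 10, 8, 1, 11, 13, 9, 0]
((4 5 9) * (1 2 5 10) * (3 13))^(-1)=((1 2 5 9 4 10)(3 13))^(-1)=(1 10 4 9 5 2)(3 13)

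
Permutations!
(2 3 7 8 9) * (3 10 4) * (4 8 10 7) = (2 7 10 8 9)(3 4) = [0, 1, 7, 4, 3, 5, 6, 10, 9, 2, 8]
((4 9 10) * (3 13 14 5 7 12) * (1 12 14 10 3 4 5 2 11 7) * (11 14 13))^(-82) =((1 12 4 9 3 11 7 13 10 5)(2 14))^(-82) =(14)(1 10 7 3 4)(5 13 11 9 12)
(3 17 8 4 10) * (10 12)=(3 17 8 4 12 10)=[0, 1, 2, 17, 12, 5, 6, 7, 4, 9, 3, 11, 10, 13, 14, 15, 16, 8]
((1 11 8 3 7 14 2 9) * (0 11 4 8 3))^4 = ((0 11 3 7 14 2 9 1 4 8))^4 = (0 14 4 3 9)(1 11 2 8 7)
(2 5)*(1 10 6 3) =[0, 10, 5, 1, 4, 2, 3, 7, 8, 9, 6] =(1 10 6 3)(2 5)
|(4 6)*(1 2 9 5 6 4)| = |(1 2 9 5 6)| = 5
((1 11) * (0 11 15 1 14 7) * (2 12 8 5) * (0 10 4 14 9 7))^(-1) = (0 14 4 10 7 9 11)(1 15)(2 5 8 12)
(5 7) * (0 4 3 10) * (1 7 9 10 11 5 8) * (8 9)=(0 4 3 11 5 8 1 7 9 10)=[4, 7, 2, 11, 3, 8, 6, 9, 1, 10, 0, 5]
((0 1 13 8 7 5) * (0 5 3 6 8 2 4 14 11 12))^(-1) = (0 12 11 14 4 2 13 1)(3 7 8 6)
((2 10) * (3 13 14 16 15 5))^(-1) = ((2 10)(3 13 14 16 15 5))^(-1) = (2 10)(3 5 15 16 14 13)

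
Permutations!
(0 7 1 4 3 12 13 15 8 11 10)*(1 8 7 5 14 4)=(0 5 14 4 3 12 13 15 7 8 11 10)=[5, 1, 2, 12, 3, 14, 6, 8, 11, 9, 0, 10, 13, 15, 4, 7]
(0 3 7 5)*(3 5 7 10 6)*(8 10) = (0 5)(3 8 10 6) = [5, 1, 2, 8, 4, 0, 3, 7, 10, 9, 6]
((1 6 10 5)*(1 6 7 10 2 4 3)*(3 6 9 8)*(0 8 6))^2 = ((0 8 3 1 7 10 5 9 6 2 4))^2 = (0 3 7 5 6 4 8 1 10 9 2)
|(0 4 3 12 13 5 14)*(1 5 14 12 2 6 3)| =21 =|(0 4 1 5 12 13 14)(2 6 3)|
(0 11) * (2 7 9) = (0 11)(2 7 9) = [11, 1, 7, 3, 4, 5, 6, 9, 8, 2, 10, 0]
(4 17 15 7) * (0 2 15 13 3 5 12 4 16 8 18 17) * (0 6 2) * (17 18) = (18)(2 15 7 16 8 17 13 3 5 12 4 6) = [0, 1, 15, 5, 6, 12, 2, 16, 17, 9, 10, 11, 4, 3, 14, 7, 8, 13, 18]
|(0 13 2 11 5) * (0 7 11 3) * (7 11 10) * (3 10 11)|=8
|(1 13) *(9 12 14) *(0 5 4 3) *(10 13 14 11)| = 28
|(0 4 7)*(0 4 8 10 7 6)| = |(0 8 10 7 4 6)| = 6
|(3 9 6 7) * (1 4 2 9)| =|(1 4 2 9 6 7 3)| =7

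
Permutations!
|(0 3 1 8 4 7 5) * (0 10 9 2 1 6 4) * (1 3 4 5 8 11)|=|(0 4 7 8)(1 11)(2 3 6 5 10 9)|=12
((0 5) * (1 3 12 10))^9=((0 5)(1 3 12 10))^9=(0 5)(1 3 12 10)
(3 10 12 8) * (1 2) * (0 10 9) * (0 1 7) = (0 10 12 8 3 9 1 2 7) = [10, 2, 7, 9, 4, 5, 6, 0, 3, 1, 12, 11, 8]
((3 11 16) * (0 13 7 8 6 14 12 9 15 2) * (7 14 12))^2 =(0 14 8 12 15)(2 13 7 6 9)(3 16 11)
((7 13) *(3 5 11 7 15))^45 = (3 7)(5 13)(11 15)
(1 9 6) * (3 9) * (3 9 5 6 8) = (1 9 8 3 5 6) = [0, 9, 2, 5, 4, 6, 1, 7, 3, 8]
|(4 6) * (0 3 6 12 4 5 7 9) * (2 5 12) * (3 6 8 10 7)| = 11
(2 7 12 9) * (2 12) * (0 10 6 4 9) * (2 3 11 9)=[10, 1, 7, 11, 2, 5, 4, 3, 8, 12, 6, 9, 0]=(0 10 6 4 2 7 3 11 9 12)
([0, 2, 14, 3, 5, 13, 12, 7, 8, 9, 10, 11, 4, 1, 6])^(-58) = [0, 5, 13, 3, 6, 12, 2, 7, 8, 9, 10, 11, 14, 4, 1]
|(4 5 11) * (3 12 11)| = |(3 12 11 4 5)| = 5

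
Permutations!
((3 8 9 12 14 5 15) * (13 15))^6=((3 8 9 12 14 5 13 15))^6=(3 13 14 9)(5 12 8 15)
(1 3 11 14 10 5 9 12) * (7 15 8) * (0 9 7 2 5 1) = [9, 3, 5, 11, 4, 7, 6, 15, 2, 12, 1, 14, 0, 13, 10, 8] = (0 9 12)(1 3 11 14 10)(2 5 7 15 8)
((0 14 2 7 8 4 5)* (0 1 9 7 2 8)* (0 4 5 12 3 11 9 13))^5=(0 13 1 5 8 14)(3 12 4 7 9 11)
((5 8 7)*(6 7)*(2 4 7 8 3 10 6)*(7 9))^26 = ((2 4 9 7 5 3 10 6 8))^26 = (2 8 6 10 3 5 7 9 4)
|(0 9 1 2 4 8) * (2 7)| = 7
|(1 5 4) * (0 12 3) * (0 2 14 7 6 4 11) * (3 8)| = |(0 12 8 3 2 14 7 6 4 1 5 11)| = 12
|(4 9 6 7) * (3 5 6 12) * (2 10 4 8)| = 10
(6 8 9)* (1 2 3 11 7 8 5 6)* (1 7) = (1 2 3 11)(5 6)(7 8 9) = [0, 2, 3, 11, 4, 6, 5, 8, 9, 7, 10, 1]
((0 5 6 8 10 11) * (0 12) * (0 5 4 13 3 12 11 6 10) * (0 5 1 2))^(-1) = ((0 4 13 3 12 1 2)(5 10 6 8))^(-1) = (0 2 1 12 3 13 4)(5 8 6 10)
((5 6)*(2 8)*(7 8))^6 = ((2 7 8)(5 6))^6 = (8)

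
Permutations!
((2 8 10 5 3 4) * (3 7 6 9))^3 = ((2 8 10 5 7 6 9 3 4))^3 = (2 5 9)(3 8 7)(4 10 6)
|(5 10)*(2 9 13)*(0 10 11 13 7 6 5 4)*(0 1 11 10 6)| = 11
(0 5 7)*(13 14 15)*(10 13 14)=(0 5 7)(10 13)(14 15)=[5, 1, 2, 3, 4, 7, 6, 0, 8, 9, 13, 11, 12, 10, 15, 14]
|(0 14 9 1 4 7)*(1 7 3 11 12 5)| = 12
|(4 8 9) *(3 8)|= 4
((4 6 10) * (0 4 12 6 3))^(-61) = ((0 4 3)(6 10 12))^(-61) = (0 3 4)(6 12 10)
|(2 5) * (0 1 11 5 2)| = |(0 1 11 5)| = 4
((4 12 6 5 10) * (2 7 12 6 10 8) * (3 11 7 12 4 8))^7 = (2 8 10 12)(3 11 7 4 6 5)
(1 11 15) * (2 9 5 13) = (1 11 15)(2 9 5 13) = [0, 11, 9, 3, 4, 13, 6, 7, 8, 5, 10, 15, 12, 2, 14, 1]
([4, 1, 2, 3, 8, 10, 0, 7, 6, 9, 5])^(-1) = [6, 1, 2, 3, 0, 10, 8, 7, 4, 9, 5]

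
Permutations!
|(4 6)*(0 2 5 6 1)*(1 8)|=|(0 2 5 6 4 8 1)|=7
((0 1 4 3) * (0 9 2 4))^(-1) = (0 1)(2 9 3 4)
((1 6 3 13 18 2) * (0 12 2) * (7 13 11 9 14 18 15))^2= (0 2 6 11 14)(1 3 9 18 12)(7 15 13)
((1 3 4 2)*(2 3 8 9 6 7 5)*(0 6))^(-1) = (0 9 8 1 2 5 7 6)(3 4)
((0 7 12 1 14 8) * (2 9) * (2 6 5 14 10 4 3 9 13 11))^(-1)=(0 8 14 5 6 9 3 4 10 1 12 7)(2 11 13)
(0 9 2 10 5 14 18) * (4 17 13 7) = (0 9 2 10 5 14 18)(4 17 13 7) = [9, 1, 10, 3, 17, 14, 6, 4, 8, 2, 5, 11, 12, 7, 18, 15, 16, 13, 0]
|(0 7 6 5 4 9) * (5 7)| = 4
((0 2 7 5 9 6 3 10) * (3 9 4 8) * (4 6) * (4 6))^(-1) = ((0 2 7 5 4 8 3 10)(6 9))^(-1) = (0 10 3 8 4 5 7 2)(6 9)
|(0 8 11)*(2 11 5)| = |(0 8 5 2 11)| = 5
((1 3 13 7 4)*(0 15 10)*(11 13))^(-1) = (0 10 15)(1 4 7 13 11 3)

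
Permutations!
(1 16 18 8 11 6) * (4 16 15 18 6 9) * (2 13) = [0, 15, 13, 3, 16, 5, 1, 7, 11, 4, 10, 9, 12, 2, 14, 18, 6, 17, 8] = (1 15 18 8 11 9 4 16 6)(2 13)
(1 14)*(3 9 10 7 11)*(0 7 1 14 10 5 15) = (0 7 11 3 9 5 15)(1 10) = [7, 10, 2, 9, 4, 15, 6, 11, 8, 5, 1, 3, 12, 13, 14, 0]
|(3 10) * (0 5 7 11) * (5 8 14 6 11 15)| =30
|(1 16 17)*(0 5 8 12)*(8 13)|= 15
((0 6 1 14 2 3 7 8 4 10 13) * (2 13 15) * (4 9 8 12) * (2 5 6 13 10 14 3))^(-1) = ((0 13)(1 3 7 12 4 14 10 15 5 6)(8 9))^(-1) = (0 13)(1 6 5 15 10 14 4 12 7 3)(8 9)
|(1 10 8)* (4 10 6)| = |(1 6 4 10 8)| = 5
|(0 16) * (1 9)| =2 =|(0 16)(1 9)|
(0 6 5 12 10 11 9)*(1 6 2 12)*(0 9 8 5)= (0 2 12 10 11 8 5 1 6)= [2, 6, 12, 3, 4, 1, 0, 7, 5, 9, 11, 8, 10]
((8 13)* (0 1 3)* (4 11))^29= (0 3 1)(4 11)(8 13)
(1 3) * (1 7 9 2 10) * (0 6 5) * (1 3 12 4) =[6, 12, 10, 7, 1, 0, 5, 9, 8, 2, 3, 11, 4] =(0 6 5)(1 12 4)(2 10 3 7 9)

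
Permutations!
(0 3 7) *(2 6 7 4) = (0 3 4 2 6 7) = [3, 1, 6, 4, 2, 5, 7, 0]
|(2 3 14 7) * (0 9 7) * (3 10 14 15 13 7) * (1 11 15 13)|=24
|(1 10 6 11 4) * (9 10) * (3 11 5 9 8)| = 20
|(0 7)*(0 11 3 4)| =5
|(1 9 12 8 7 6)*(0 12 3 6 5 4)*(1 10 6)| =6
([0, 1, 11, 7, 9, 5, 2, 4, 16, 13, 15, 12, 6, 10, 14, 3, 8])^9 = (2 11 12 6)(3 4 13 15 7 9 10)(8 16)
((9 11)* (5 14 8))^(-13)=(5 8 14)(9 11)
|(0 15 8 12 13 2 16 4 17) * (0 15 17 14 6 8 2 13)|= 10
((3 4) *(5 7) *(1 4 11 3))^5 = (1 4)(3 11)(5 7)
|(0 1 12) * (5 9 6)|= |(0 1 12)(5 9 6)|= 3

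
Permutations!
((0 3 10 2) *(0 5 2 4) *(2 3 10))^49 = (0 10 4)(2 5 3)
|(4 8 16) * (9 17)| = |(4 8 16)(9 17)| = 6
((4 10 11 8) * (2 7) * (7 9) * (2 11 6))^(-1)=(2 6 10 4 8 11 7 9)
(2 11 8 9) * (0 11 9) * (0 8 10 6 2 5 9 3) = [11, 1, 3, 0, 4, 9, 2, 7, 8, 5, 6, 10] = (0 11 10 6 2 3)(5 9)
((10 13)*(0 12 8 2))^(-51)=((0 12 8 2)(10 13))^(-51)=(0 12 8 2)(10 13)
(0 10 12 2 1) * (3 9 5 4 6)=(0 10 12 2 1)(3 9 5 4 6)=[10, 0, 1, 9, 6, 4, 3, 7, 8, 5, 12, 11, 2]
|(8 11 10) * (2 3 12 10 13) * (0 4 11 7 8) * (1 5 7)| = 8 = |(0 4 11 13 2 3 12 10)(1 5 7 8)|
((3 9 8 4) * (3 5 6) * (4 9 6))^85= (3 6)(4 5)(8 9)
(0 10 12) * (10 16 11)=(0 16 11 10 12)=[16, 1, 2, 3, 4, 5, 6, 7, 8, 9, 12, 10, 0, 13, 14, 15, 11]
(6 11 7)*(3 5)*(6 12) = (3 5)(6 11 7 12) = [0, 1, 2, 5, 4, 3, 11, 12, 8, 9, 10, 7, 6]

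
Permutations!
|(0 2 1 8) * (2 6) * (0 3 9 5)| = |(0 6 2 1 8 3 9 5)| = 8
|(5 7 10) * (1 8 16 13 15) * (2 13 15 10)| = 20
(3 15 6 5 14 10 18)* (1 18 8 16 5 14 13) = (1 18 3 15 6 14 10 8 16 5 13) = [0, 18, 2, 15, 4, 13, 14, 7, 16, 9, 8, 11, 12, 1, 10, 6, 5, 17, 3]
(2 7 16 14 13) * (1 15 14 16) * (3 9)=(16)(1 15 14 13 2 7)(3 9)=[0, 15, 7, 9, 4, 5, 6, 1, 8, 3, 10, 11, 12, 2, 13, 14, 16]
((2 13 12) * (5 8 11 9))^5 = (2 12 13)(5 8 11 9)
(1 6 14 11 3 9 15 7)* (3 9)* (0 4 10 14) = [4, 6, 2, 3, 10, 5, 0, 1, 8, 15, 14, 9, 12, 13, 11, 7] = (0 4 10 14 11 9 15 7 1 6)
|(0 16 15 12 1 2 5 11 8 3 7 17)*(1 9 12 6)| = |(0 16 15 6 1 2 5 11 8 3 7 17)(9 12)| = 12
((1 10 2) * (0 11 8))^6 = (11)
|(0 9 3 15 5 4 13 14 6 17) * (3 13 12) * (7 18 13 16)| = |(0 9 16 7 18 13 14 6 17)(3 15 5 4 12)| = 45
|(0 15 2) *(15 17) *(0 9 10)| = 6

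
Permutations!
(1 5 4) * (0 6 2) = (0 6 2)(1 5 4) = [6, 5, 0, 3, 1, 4, 2]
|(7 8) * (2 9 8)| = 4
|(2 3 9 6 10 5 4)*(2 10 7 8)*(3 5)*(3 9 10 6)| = 6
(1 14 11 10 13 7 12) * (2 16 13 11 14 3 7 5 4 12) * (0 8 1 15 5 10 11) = (0 8 1 3 7 2 16 13 10)(4 12 15 5) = [8, 3, 16, 7, 12, 4, 6, 2, 1, 9, 0, 11, 15, 10, 14, 5, 13]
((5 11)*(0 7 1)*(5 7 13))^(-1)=((0 13 5 11 7 1))^(-1)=(0 1 7 11 5 13)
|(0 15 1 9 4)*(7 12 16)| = 15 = |(0 15 1 9 4)(7 12 16)|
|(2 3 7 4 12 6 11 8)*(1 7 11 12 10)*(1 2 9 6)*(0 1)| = |(0 1 7 4 10 2 3 11 8 9 6 12)| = 12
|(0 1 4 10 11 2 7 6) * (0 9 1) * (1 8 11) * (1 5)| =|(1 4 10 5)(2 7 6 9 8 11)| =12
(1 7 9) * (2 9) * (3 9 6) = [0, 7, 6, 9, 4, 5, 3, 2, 8, 1] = (1 7 2 6 3 9)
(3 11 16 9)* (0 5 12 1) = [5, 0, 2, 11, 4, 12, 6, 7, 8, 3, 10, 16, 1, 13, 14, 15, 9] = (0 5 12 1)(3 11 16 9)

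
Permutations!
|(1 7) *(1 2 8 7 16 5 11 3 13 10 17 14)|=9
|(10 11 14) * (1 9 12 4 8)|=|(1 9 12 4 8)(10 11 14)|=15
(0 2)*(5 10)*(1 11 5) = (0 2)(1 11 5 10) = [2, 11, 0, 3, 4, 10, 6, 7, 8, 9, 1, 5]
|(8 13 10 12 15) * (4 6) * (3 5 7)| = |(3 5 7)(4 6)(8 13 10 12 15)| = 30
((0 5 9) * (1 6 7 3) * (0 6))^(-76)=((0 5 9 6 7 3 1))^(-76)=(0 5 9 6 7 3 1)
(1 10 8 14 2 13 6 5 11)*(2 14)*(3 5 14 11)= (1 10 8 2 13 6 14 11)(3 5)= [0, 10, 13, 5, 4, 3, 14, 7, 2, 9, 8, 1, 12, 6, 11]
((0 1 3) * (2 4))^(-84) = ((0 1 3)(2 4))^(-84) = (4)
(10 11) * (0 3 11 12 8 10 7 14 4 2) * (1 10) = (0 3 11 7 14 4 2)(1 10 12 8) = [3, 10, 0, 11, 2, 5, 6, 14, 1, 9, 12, 7, 8, 13, 4]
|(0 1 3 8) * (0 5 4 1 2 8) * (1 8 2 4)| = |(0 4 8 5 1 3)| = 6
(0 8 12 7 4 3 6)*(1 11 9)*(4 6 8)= (0 4 3 8 12 7 6)(1 11 9)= [4, 11, 2, 8, 3, 5, 0, 6, 12, 1, 10, 9, 7]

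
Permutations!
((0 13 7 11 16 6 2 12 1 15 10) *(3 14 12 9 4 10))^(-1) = (0 10 4 9 2 6 16 11 7 13)(1 12 14 3 15)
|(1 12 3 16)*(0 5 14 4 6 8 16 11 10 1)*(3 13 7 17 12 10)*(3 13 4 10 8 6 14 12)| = 45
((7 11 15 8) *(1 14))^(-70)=((1 14)(7 11 15 8))^(-70)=(7 15)(8 11)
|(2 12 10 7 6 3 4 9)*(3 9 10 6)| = 4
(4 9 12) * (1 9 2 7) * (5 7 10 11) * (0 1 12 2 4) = (0 1 9 2 10 11 5 7 12) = [1, 9, 10, 3, 4, 7, 6, 12, 8, 2, 11, 5, 0]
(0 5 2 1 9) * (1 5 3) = (0 3 1 9)(2 5) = [3, 9, 5, 1, 4, 2, 6, 7, 8, 0]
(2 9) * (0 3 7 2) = (0 3 7 2 9) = [3, 1, 9, 7, 4, 5, 6, 2, 8, 0]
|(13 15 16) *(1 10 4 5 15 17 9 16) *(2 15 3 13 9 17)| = 8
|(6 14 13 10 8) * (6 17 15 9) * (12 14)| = |(6 12 14 13 10 8 17 15 9)| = 9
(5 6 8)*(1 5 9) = (1 5 6 8 9) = [0, 5, 2, 3, 4, 6, 8, 7, 9, 1]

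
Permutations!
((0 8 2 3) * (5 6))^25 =((0 8 2 3)(5 6))^25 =(0 8 2 3)(5 6)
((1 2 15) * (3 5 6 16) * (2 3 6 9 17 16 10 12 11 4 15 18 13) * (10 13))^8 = (1 2 3 18 5 10 9 12 17 11 16 4 6 15 13)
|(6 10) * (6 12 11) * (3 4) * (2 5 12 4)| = 8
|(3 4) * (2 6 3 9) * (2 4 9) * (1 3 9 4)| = 6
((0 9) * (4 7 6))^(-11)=(0 9)(4 7 6)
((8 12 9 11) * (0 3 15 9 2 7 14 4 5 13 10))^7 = ((0 3 15 9 11 8 12 2 7 14 4 5 13 10))^7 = (0 2)(3 7)(4 9)(5 11)(8 13)(10 12)(14 15)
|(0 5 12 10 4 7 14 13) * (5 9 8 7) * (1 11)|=|(0 9 8 7 14 13)(1 11)(4 5 12 10)|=12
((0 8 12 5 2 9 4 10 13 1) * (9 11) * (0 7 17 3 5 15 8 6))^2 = (1 17 5 11 4 13 7 3 2 9 10)(8 15 12)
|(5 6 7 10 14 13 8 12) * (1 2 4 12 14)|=24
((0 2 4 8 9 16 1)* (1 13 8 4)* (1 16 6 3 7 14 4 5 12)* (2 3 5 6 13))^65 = (0 7 4 5 1 3 14 6 12)(2 16)(8 13 9)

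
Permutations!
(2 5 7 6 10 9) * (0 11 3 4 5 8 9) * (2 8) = (0 11 3 4 5 7 6 10)(8 9) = [11, 1, 2, 4, 5, 7, 10, 6, 9, 8, 0, 3]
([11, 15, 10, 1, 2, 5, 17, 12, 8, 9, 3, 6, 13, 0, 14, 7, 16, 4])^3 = (0 17 10 15 13 6 2 1 12 11 4 3 7)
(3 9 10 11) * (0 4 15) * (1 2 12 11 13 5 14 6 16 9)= (0 4 15)(1 2 12 11 3)(5 14 6 16 9 10 13)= [4, 2, 12, 1, 15, 14, 16, 7, 8, 10, 13, 3, 11, 5, 6, 0, 9]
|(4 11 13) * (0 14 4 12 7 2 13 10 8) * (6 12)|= 30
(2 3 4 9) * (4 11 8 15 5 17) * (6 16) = (2 3 11 8 15 5 17 4 9)(6 16) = [0, 1, 3, 11, 9, 17, 16, 7, 15, 2, 10, 8, 12, 13, 14, 5, 6, 4]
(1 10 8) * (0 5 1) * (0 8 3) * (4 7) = (0 5 1 10 3)(4 7) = [5, 10, 2, 0, 7, 1, 6, 4, 8, 9, 3]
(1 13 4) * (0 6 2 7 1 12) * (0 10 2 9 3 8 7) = (0 6 9 3 8 7 1 13 4 12 10 2) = [6, 13, 0, 8, 12, 5, 9, 1, 7, 3, 2, 11, 10, 4]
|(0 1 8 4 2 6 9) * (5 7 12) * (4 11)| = 24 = |(0 1 8 11 4 2 6 9)(5 7 12)|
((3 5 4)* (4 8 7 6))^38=((3 5 8 7 6 4))^38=(3 8 6)(4 5 7)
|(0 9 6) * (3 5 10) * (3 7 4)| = 15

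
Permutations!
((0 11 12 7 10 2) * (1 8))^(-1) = (0 2 10 7 12 11)(1 8)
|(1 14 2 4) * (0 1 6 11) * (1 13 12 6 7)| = |(0 13 12 6 11)(1 14 2 4 7)| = 5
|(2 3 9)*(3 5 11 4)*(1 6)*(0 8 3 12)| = 18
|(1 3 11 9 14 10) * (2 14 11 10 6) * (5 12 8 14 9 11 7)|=|(1 3 10)(2 9 7 5 12 8 14 6)|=24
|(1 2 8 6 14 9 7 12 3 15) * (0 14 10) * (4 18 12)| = |(0 14 9 7 4 18 12 3 15 1 2 8 6 10)| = 14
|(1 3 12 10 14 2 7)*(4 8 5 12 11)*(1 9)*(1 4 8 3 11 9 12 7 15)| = 30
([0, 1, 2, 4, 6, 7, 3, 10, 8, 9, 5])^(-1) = (3 6 4)(5 10 7)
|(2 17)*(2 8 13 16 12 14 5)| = 8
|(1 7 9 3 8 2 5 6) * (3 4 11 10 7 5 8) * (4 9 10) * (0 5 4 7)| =|(0 5 6 1 4 11 7 10)(2 8)| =8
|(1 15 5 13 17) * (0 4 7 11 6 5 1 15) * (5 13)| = |(0 4 7 11 6 13 17 15 1)| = 9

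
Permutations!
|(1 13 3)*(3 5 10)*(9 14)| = 10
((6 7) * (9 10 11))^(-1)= ((6 7)(9 10 11))^(-1)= (6 7)(9 11 10)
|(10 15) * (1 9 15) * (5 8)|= |(1 9 15 10)(5 8)|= 4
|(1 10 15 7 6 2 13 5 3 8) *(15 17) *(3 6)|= 28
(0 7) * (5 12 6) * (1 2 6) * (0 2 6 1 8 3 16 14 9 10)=(0 7 2 1 6 5 12 8 3 16 14 9 10)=[7, 6, 1, 16, 4, 12, 5, 2, 3, 10, 0, 11, 8, 13, 9, 15, 14]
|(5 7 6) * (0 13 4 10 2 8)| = 6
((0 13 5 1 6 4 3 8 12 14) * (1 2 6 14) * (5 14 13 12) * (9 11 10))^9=(0 14 13 1 12)(2 3)(4 5)(6 8)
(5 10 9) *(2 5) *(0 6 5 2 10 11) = [6, 1, 2, 3, 4, 11, 5, 7, 8, 10, 9, 0] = (0 6 5 11)(9 10)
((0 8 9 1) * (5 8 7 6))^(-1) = ((0 7 6 5 8 9 1))^(-1) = (0 1 9 8 5 6 7)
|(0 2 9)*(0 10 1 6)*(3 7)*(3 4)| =|(0 2 9 10 1 6)(3 7 4)| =6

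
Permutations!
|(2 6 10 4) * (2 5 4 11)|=4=|(2 6 10 11)(4 5)|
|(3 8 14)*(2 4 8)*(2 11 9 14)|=12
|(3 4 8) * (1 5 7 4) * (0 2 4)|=8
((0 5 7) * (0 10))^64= ((0 5 7 10))^64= (10)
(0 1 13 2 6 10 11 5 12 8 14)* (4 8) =[1, 13, 6, 3, 8, 12, 10, 7, 14, 9, 11, 5, 4, 2, 0] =(0 1 13 2 6 10 11 5 12 4 8 14)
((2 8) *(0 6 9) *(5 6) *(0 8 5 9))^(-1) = ((0 9 8 2 5 6))^(-1) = (0 6 5 2 8 9)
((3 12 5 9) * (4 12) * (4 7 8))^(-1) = (3 9 5 12 4 8 7)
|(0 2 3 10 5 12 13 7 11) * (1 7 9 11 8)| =|(0 2 3 10 5 12 13 9 11)(1 7 8)| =9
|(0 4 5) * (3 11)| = |(0 4 5)(3 11)| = 6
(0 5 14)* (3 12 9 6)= [5, 1, 2, 12, 4, 14, 3, 7, 8, 6, 10, 11, 9, 13, 0]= (0 5 14)(3 12 9 6)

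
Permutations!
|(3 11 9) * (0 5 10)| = 3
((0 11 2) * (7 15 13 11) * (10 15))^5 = (0 11 15 7 2 13 10)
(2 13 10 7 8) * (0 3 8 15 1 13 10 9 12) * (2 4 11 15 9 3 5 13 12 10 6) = (0 5 13 3 8 4 11 15 1 12)(2 6)(7 9 10) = [5, 12, 6, 8, 11, 13, 2, 9, 4, 10, 7, 15, 0, 3, 14, 1]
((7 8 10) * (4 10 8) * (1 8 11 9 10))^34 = ((1 8 11 9 10 7 4))^34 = (1 4 7 10 9 11 8)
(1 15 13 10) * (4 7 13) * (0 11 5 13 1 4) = (0 11 5 13 10 4 7 1 15) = [11, 15, 2, 3, 7, 13, 6, 1, 8, 9, 4, 5, 12, 10, 14, 0]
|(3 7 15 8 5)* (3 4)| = 6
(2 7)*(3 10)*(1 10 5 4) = [0, 10, 7, 5, 1, 4, 6, 2, 8, 9, 3] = (1 10 3 5 4)(2 7)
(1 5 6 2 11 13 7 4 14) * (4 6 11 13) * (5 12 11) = (1 12 11 4 14)(2 13 7 6) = [0, 12, 13, 3, 14, 5, 2, 6, 8, 9, 10, 4, 11, 7, 1]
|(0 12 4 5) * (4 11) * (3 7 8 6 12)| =9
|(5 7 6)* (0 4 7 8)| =6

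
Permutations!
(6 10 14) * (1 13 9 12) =(1 13 9 12)(6 10 14) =[0, 13, 2, 3, 4, 5, 10, 7, 8, 12, 14, 11, 1, 9, 6]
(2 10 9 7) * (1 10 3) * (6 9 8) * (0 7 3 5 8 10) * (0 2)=[7, 2, 5, 1, 4, 8, 9, 0, 6, 3, 10]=(10)(0 7)(1 2 5 8 6 9 3)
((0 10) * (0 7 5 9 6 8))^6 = (0 8 6 9 5 7 10)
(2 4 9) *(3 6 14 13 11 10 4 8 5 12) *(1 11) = (1 11 10 4 9 2 8 5 12 3 6 14 13) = [0, 11, 8, 6, 9, 12, 14, 7, 5, 2, 4, 10, 3, 1, 13]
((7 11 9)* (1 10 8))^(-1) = ((1 10 8)(7 11 9))^(-1) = (1 8 10)(7 9 11)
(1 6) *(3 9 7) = (1 6)(3 9 7) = [0, 6, 2, 9, 4, 5, 1, 3, 8, 7]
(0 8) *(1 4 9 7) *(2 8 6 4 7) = [6, 7, 8, 3, 9, 5, 4, 1, 0, 2] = (0 6 4 9 2 8)(1 7)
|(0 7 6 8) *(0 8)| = 3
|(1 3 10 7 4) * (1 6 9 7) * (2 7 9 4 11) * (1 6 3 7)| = 4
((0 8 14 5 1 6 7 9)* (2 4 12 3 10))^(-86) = ((0 8 14 5 1 6 7 9)(2 4 12 3 10))^(-86) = (0 14 1 7)(2 10 3 12 4)(5 6 9 8)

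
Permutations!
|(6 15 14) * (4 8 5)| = 3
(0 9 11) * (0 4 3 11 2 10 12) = (0 9 2 10 12)(3 11 4) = [9, 1, 10, 11, 3, 5, 6, 7, 8, 2, 12, 4, 0]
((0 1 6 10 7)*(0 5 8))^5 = ((0 1 6 10 7 5 8))^5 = (0 5 10 1 8 7 6)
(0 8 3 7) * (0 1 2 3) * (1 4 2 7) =(0 8)(1 7 4 2 3) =[8, 7, 3, 1, 2, 5, 6, 4, 0]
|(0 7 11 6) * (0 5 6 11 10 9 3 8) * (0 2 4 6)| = 10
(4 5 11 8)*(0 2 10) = (0 2 10)(4 5 11 8) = [2, 1, 10, 3, 5, 11, 6, 7, 4, 9, 0, 8]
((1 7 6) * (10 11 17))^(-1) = (1 6 7)(10 17 11)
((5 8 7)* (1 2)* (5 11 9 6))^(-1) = (1 2)(5 6 9 11 7 8)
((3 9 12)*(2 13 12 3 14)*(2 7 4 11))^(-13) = ((2 13 12 14 7 4 11)(3 9))^(-13) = (2 13 12 14 7 4 11)(3 9)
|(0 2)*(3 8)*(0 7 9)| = 4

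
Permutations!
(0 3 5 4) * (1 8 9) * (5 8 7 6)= (0 3 8 9 1 7 6 5 4)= [3, 7, 2, 8, 0, 4, 5, 6, 9, 1]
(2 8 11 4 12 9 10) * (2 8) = [0, 1, 2, 3, 12, 5, 6, 7, 11, 10, 8, 4, 9] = (4 12 9 10 8 11)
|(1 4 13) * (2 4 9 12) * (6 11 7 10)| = 12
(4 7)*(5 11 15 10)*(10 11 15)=(4 7)(5 15 11 10)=[0, 1, 2, 3, 7, 15, 6, 4, 8, 9, 5, 10, 12, 13, 14, 11]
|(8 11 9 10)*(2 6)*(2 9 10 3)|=12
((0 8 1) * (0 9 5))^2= ((0 8 1 9 5))^2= (0 1 5 8 9)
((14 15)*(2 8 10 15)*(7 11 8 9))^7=((2 9 7 11 8 10 15 14))^7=(2 14 15 10 8 11 7 9)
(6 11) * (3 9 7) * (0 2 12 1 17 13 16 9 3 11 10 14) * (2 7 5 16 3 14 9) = (0 7 11 6 10 9 5 16 2 12 1 17 13 3 14) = [7, 17, 12, 14, 4, 16, 10, 11, 8, 5, 9, 6, 1, 3, 0, 15, 2, 13]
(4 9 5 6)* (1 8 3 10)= [0, 8, 2, 10, 9, 6, 4, 7, 3, 5, 1]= (1 8 3 10)(4 9 5 6)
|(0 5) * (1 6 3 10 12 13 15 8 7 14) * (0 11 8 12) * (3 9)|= |(0 5 11 8 7 14 1 6 9 3 10)(12 13 15)|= 33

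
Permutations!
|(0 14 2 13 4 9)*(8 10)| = |(0 14 2 13 4 9)(8 10)| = 6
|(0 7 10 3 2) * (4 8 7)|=7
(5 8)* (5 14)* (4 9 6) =[0, 1, 2, 3, 9, 8, 4, 7, 14, 6, 10, 11, 12, 13, 5] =(4 9 6)(5 8 14)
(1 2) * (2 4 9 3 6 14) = (1 4 9 3 6 14 2) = [0, 4, 1, 6, 9, 5, 14, 7, 8, 3, 10, 11, 12, 13, 2]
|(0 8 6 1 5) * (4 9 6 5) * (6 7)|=|(0 8 5)(1 4 9 7 6)|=15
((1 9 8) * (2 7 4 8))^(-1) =(1 8 4 7 2 9)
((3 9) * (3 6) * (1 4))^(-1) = (1 4)(3 6 9)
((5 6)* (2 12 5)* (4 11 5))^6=((2 12 4 11 5 6))^6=(12)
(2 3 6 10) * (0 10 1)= (0 10 2 3 6 1)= [10, 0, 3, 6, 4, 5, 1, 7, 8, 9, 2]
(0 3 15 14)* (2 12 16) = (0 3 15 14)(2 12 16) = [3, 1, 12, 15, 4, 5, 6, 7, 8, 9, 10, 11, 16, 13, 0, 14, 2]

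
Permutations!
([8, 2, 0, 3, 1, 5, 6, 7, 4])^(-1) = [2, 4, 1, 3, 8, 5, 6, 7, 0]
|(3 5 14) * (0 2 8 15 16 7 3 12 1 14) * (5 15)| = 12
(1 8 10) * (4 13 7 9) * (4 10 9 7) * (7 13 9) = (1 8 7 13 4 9 10) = [0, 8, 2, 3, 9, 5, 6, 13, 7, 10, 1, 11, 12, 4]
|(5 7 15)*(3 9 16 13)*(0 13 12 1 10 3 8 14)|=|(0 13 8 14)(1 10 3 9 16 12)(5 7 15)|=12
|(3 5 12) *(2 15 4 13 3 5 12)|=|(2 15 4 13 3 12 5)|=7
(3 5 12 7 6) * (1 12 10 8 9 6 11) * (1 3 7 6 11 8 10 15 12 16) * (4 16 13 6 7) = (1 13 6 4 16)(3 5 15 12 7 8 9 11) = [0, 13, 2, 5, 16, 15, 4, 8, 9, 11, 10, 3, 7, 6, 14, 12, 1]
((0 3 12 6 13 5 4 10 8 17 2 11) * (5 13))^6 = ((0 3 12 6 5 4 10 8 17 2 11))^6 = (0 10 3 8 12 17 6 2 5 11 4)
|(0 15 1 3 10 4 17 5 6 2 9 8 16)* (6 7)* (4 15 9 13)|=|(0 9 8 16)(1 3 10 15)(2 13 4 17 5 7 6)|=28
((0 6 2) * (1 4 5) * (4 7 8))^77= (0 2 6)(1 8 5 7 4)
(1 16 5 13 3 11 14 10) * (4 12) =(1 16 5 13 3 11 14 10)(4 12) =[0, 16, 2, 11, 12, 13, 6, 7, 8, 9, 1, 14, 4, 3, 10, 15, 5]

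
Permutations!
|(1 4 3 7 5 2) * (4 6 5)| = 12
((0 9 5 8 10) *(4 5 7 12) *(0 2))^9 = (12)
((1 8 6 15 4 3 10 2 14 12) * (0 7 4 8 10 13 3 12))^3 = (15)(0 12 2 7 1 14 4 10)(3 13)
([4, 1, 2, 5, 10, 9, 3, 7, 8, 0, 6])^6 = (0 9 5 3 6 10 4)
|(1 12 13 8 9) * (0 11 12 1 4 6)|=8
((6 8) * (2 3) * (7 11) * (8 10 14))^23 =(2 3)(6 8 14 10)(7 11) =((2 3)(6 10 14 8)(7 11))^23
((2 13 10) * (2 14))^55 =(2 14 10 13)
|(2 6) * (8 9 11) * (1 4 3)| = 6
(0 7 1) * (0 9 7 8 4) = (0 8 4)(1 9 7) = [8, 9, 2, 3, 0, 5, 6, 1, 4, 7]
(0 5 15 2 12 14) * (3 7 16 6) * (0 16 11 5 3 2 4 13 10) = (0 3 7 11 5 15 4 13 10)(2 12 14 16 6) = [3, 1, 12, 7, 13, 15, 2, 11, 8, 9, 0, 5, 14, 10, 16, 4, 6]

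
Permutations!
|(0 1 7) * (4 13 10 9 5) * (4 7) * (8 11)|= |(0 1 4 13 10 9 5 7)(8 11)|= 8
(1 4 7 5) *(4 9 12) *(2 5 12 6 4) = (1 9 6 4 7 12 2 5) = [0, 9, 5, 3, 7, 1, 4, 12, 8, 6, 10, 11, 2]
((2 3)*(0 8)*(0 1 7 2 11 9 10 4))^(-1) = (0 4 10 9 11 3 2 7 1 8)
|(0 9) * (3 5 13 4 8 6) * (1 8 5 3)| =|(0 9)(1 8 6)(4 5 13)| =6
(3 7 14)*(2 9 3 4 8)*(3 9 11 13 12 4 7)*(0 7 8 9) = (0 7 14 8 2 11 13 12 4 9) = [7, 1, 11, 3, 9, 5, 6, 14, 2, 0, 10, 13, 4, 12, 8]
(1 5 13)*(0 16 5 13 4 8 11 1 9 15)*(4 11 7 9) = (0 16 5 11 1 13 4 8 7 9 15) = [16, 13, 2, 3, 8, 11, 6, 9, 7, 15, 10, 1, 12, 4, 14, 0, 5]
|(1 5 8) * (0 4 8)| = |(0 4 8 1 5)| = 5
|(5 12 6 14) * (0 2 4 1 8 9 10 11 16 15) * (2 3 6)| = |(0 3 6 14 5 12 2 4 1 8 9 10 11 16 15)| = 15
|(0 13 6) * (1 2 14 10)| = |(0 13 6)(1 2 14 10)| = 12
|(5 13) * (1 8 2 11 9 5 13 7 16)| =|(1 8 2 11 9 5 7 16)| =8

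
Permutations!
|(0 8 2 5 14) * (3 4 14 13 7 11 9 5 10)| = |(0 8 2 10 3 4 14)(5 13 7 11 9)| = 35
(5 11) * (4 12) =(4 12)(5 11) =[0, 1, 2, 3, 12, 11, 6, 7, 8, 9, 10, 5, 4]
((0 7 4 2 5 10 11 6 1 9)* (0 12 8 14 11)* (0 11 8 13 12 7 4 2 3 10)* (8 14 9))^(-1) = ((14)(0 4 3 10 11 6 1 8 9 7 2 5)(12 13))^(-1) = (14)(0 5 2 7 9 8 1 6 11 10 3 4)(12 13)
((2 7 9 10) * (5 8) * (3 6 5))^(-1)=((2 7 9 10)(3 6 5 8))^(-1)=(2 10 9 7)(3 8 5 6)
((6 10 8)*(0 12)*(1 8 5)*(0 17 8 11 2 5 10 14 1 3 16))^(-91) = (0 14 3 8 2 12 1 16 6 5 17 11)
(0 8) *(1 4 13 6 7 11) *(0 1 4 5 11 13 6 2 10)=(0 8 1 5 11 4 6 7 13 2 10)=[8, 5, 10, 3, 6, 11, 7, 13, 1, 9, 0, 4, 12, 2]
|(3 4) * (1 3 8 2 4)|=|(1 3)(2 4 8)|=6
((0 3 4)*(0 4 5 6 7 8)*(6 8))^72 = ((0 3 5 8)(6 7))^72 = (8)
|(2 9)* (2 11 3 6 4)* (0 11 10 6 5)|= |(0 11 3 5)(2 9 10 6 4)|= 20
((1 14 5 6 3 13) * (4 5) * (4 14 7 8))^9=((14)(1 7 8 4 5 6 3 13))^9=(14)(1 7 8 4 5 6 3 13)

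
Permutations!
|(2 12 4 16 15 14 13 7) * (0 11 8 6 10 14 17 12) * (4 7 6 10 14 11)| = 24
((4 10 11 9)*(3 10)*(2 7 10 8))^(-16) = ((2 7 10 11 9 4 3 8))^(-16) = (11)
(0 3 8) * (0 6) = (0 3 8 6) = [3, 1, 2, 8, 4, 5, 0, 7, 6]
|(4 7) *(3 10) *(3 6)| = 6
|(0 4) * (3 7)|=|(0 4)(3 7)|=2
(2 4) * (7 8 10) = [0, 1, 4, 3, 2, 5, 6, 8, 10, 9, 7] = (2 4)(7 8 10)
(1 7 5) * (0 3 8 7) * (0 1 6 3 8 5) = (0 8 7)(3 5 6) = [8, 1, 2, 5, 4, 6, 3, 0, 7]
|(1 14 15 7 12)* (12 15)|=|(1 14 12)(7 15)|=6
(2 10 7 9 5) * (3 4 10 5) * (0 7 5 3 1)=(0 7 9 1)(2 3 4 10 5)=[7, 0, 3, 4, 10, 2, 6, 9, 8, 1, 5]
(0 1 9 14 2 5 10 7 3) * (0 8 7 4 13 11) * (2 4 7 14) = [1, 9, 5, 8, 13, 10, 6, 3, 14, 2, 7, 0, 12, 11, 4] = (0 1 9 2 5 10 7 3 8 14 4 13 11)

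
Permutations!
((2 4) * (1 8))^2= (8)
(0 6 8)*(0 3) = [6, 1, 2, 0, 4, 5, 8, 7, 3] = (0 6 8 3)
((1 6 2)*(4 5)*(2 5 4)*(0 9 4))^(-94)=((0 9 4)(1 6 5 2))^(-94)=(0 4 9)(1 5)(2 6)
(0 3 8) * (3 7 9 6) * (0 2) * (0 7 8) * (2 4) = (0 8 4 2 7 9 6 3) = [8, 1, 7, 0, 2, 5, 3, 9, 4, 6]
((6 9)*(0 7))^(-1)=((0 7)(6 9))^(-1)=(0 7)(6 9)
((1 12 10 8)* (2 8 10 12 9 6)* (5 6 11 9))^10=(12)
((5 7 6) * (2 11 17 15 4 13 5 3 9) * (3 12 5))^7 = ((2 11 17 15 4 13 3 9)(5 7 6 12))^7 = (2 9 3 13 4 15 17 11)(5 12 6 7)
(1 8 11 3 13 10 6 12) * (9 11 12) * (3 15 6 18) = (1 8 12)(3 13 10 18)(6 9 11 15) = [0, 8, 2, 13, 4, 5, 9, 7, 12, 11, 18, 15, 1, 10, 14, 6, 16, 17, 3]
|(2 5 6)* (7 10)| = |(2 5 6)(7 10)| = 6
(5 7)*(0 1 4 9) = [1, 4, 2, 3, 9, 7, 6, 5, 8, 0] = (0 1 4 9)(5 7)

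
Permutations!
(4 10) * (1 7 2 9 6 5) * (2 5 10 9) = [0, 7, 2, 3, 9, 1, 10, 5, 8, 6, 4] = (1 7 5)(4 9 6 10)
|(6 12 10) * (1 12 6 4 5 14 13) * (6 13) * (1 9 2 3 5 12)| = |(2 3 5 14 6 13 9)(4 12 10)| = 21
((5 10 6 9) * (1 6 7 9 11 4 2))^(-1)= ((1 6 11 4 2)(5 10 7 9))^(-1)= (1 2 4 11 6)(5 9 7 10)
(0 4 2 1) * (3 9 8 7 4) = (0 3 9 8 7 4 2 1) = [3, 0, 1, 9, 2, 5, 6, 4, 7, 8]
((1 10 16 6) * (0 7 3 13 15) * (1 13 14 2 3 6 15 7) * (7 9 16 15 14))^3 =((0 1 10 15)(2 3 7 6 13 9 16 14))^3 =(0 15 10 1)(2 6 16 3 13 14 7 9)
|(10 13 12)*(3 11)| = 6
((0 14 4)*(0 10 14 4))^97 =(0 4 10 14)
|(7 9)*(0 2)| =|(0 2)(7 9)| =2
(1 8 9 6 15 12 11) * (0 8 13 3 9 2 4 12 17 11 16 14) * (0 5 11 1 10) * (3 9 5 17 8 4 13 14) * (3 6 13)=[4, 14, 3, 5, 12, 11, 15, 7, 2, 13, 0, 10, 16, 9, 17, 8, 6, 1]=(0 4 12 16 6 15 8 2 3 5 11 10)(1 14 17)(9 13)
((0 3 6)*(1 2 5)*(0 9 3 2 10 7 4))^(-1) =(0 4 7 10 1 5 2)(3 9 6)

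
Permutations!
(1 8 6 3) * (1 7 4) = (1 8 6 3 7 4) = [0, 8, 2, 7, 1, 5, 3, 4, 6]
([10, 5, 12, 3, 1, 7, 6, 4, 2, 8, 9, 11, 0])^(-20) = [2, 1, 9, 3, 4, 5, 6, 7, 10, 0, 12, 11, 8]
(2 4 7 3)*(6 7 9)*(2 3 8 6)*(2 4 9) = [0, 1, 9, 3, 2, 5, 7, 8, 6, 4] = (2 9 4)(6 7 8)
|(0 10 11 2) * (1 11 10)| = |(0 1 11 2)| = 4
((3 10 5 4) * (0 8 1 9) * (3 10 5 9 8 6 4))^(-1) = (0 9 10 4 6)(1 8)(3 5)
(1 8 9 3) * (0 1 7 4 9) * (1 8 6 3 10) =(0 8)(1 6 3 7 4 9 10) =[8, 6, 2, 7, 9, 5, 3, 4, 0, 10, 1]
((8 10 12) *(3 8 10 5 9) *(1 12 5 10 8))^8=(1 12 8 10 5 9 3)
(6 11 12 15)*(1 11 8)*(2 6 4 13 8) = (1 11 12 15 4 13 8)(2 6) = [0, 11, 6, 3, 13, 5, 2, 7, 1, 9, 10, 12, 15, 8, 14, 4]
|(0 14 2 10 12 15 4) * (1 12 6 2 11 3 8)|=|(0 14 11 3 8 1 12 15 4)(2 10 6)|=9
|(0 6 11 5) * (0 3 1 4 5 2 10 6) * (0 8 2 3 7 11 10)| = |(0 8 2)(1 4 5 7 11 3)(6 10)| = 6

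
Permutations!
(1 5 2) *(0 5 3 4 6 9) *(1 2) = (0 5 1 3 4 6 9) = [5, 3, 2, 4, 6, 1, 9, 7, 8, 0]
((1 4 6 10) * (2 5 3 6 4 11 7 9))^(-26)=((1 11 7 9 2 5 3 6 10))^(-26)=(1 11 7 9 2 5 3 6 10)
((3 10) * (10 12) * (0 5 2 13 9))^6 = ((0 5 2 13 9)(3 12 10))^6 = (0 5 2 13 9)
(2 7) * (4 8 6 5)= [0, 1, 7, 3, 8, 4, 5, 2, 6]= (2 7)(4 8 6 5)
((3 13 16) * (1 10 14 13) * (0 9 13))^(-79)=(0 9 13 16 3 1 10 14)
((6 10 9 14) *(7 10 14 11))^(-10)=(14)(7 9)(10 11)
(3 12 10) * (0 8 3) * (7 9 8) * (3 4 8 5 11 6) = [7, 1, 2, 12, 8, 11, 3, 9, 4, 5, 0, 6, 10] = (0 7 9 5 11 6 3 12 10)(4 8)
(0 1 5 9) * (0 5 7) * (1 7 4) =(0 7)(1 4)(5 9) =[7, 4, 2, 3, 1, 9, 6, 0, 8, 5]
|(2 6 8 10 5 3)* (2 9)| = 7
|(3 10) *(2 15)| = |(2 15)(3 10)| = 2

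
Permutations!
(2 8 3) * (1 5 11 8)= (1 5 11 8 3 2)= [0, 5, 1, 2, 4, 11, 6, 7, 3, 9, 10, 8]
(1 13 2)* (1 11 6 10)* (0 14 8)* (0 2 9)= (0 14 8 2 11 6 10 1 13 9)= [14, 13, 11, 3, 4, 5, 10, 7, 2, 0, 1, 6, 12, 9, 8]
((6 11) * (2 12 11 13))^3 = (2 6 12 13 11)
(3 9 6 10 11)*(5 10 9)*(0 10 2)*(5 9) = (0 10 11 3 9 6 5 2) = [10, 1, 0, 9, 4, 2, 5, 7, 8, 6, 11, 3]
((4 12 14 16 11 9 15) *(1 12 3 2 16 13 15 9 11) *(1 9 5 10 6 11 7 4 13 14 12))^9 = (2 3 4 7 11 6 10 5 9 16)(13 15)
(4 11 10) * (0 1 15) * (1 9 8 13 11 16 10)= (0 9 8 13 11 1 15)(4 16 10)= [9, 15, 2, 3, 16, 5, 6, 7, 13, 8, 4, 1, 12, 11, 14, 0, 10]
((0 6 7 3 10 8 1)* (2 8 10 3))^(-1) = ((10)(0 6 7 2 8 1))^(-1) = (10)(0 1 8 2 7 6)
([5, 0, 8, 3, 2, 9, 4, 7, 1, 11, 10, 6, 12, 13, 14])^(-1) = (14)(0 1 8 2 4 6 11 9 5)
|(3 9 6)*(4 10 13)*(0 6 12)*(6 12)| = 6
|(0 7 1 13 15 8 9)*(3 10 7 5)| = |(0 5 3 10 7 1 13 15 8 9)| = 10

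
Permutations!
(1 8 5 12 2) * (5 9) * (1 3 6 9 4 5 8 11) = (1 11)(2 3 6 9 8 4 5 12) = [0, 11, 3, 6, 5, 12, 9, 7, 4, 8, 10, 1, 2]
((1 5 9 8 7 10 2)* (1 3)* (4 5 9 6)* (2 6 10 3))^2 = ((1 9 8 7 3)(4 5 10 6))^2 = (1 8 3 9 7)(4 10)(5 6)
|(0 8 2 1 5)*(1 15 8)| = 3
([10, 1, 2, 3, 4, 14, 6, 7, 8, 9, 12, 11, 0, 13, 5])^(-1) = [12, 1, 2, 3, 4, 14, 6, 7, 8, 9, 0, 11, 10, 13, 5]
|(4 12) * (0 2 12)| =4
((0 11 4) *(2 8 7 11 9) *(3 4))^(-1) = (0 4 3 11 7 8 2 9)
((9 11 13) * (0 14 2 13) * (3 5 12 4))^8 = ((0 14 2 13 9 11)(3 5 12 4))^8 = (0 2 9)(11 14 13)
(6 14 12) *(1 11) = (1 11)(6 14 12) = [0, 11, 2, 3, 4, 5, 14, 7, 8, 9, 10, 1, 6, 13, 12]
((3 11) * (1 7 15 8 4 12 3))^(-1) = (1 11 3 12 4 8 15 7)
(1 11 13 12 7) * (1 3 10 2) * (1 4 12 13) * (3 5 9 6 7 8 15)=(1 11)(2 4 12 8 15 3 10)(5 9 6 7)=[0, 11, 4, 10, 12, 9, 7, 5, 15, 6, 2, 1, 8, 13, 14, 3]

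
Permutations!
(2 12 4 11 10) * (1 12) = [0, 12, 1, 3, 11, 5, 6, 7, 8, 9, 2, 10, 4] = (1 12 4 11 10 2)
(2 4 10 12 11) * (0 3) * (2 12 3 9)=[9, 1, 4, 0, 10, 5, 6, 7, 8, 2, 3, 12, 11]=(0 9 2 4 10 3)(11 12)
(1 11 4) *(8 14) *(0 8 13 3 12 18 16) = (0 8 14 13 3 12 18 16)(1 11 4) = [8, 11, 2, 12, 1, 5, 6, 7, 14, 9, 10, 4, 18, 3, 13, 15, 0, 17, 16]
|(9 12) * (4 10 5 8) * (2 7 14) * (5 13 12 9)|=|(2 7 14)(4 10 13 12 5 8)|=6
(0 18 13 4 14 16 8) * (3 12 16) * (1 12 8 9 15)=(0 18 13 4 14 3 8)(1 12 16 9 15)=[18, 12, 2, 8, 14, 5, 6, 7, 0, 15, 10, 11, 16, 4, 3, 1, 9, 17, 13]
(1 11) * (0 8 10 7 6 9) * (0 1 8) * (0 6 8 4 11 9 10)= (0 6 10 7 8)(1 9)(4 11)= [6, 9, 2, 3, 11, 5, 10, 8, 0, 1, 7, 4]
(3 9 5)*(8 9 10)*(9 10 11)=(3 11 9 5)(8 10)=[0, 1, 2, 11, 4, 3, 6, 7, 10, 5, 8, 9]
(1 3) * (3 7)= (1 7 3)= [0, 7, 2, 1, 4, 5, 6, 3]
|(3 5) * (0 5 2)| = |(0 5 3 2)| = 4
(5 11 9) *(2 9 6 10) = (2 9 5 11 6 10) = [0, 1, 9, 3, 4, 11, 10, 7, 8, 5, 2, 6]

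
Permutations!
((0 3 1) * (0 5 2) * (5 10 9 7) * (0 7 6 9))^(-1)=((0 3 1 10)(2 7 5)(6 9))^(-1)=(0 10 1 3)(2 5 7)(6 9)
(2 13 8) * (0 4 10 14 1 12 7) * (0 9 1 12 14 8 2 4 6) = [6, 14, 13, 3, 10, 5, 0, 9, 4, 1, 8, 11, 7, 2, 12] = (0 6)(1 14 12 7 9)(2 13)(4 10 8)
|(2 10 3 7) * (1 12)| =|(1 12)(2 10 3 7)| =4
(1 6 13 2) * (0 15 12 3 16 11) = (0 15 12 3 16 11)(1 6 13 2) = [15, 6, 1, 16, 4, 5, 13, 7, 8, 9, 10, 0, 3, 2, 14, 12, 11]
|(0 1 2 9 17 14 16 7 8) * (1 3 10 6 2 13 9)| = 13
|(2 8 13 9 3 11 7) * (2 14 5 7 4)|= |(2 8 13 9 3 11 4)(5 7 14)|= 21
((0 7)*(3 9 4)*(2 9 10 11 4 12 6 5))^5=(12)(0 7)(3 10 11 4)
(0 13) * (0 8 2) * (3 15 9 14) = (0 13 8 2)(3 15 9 14) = [13, 1, 0, 15, 4, 5, 6, 7, 2, 14, 10, 11, 12, 8, 3, 9]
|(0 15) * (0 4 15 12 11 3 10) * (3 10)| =|(0 12 11 10)(4 15)| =4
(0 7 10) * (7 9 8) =(0 9 8 7 10) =[9, 1, 2, 3, 4, 5, 6, 10, 7, 8, 0]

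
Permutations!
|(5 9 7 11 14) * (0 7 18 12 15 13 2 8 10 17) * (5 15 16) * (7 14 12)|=|(0 14 15 13 2 8 10 17)(5 9 18 7 11 12 16)|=56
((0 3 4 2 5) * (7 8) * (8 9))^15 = ((0 3 4 2 5)(7 9 8))^15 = (9)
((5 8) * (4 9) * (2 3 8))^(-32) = (9)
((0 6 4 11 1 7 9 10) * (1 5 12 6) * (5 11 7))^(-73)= (0 10 9 7 4 6 12 5 1)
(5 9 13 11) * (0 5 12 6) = [5, 1, 2, 3, 4, 9, 0, 7, 8, 13, 10, 12, 6, 11] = (0 5 9 13 11 12 6)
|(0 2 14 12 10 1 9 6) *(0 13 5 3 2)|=|(1 9 6 13 5 3 2 14 12 10)|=10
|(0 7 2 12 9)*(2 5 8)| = 7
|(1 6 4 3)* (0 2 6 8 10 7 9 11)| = |(0 2 6 4 3 1 8 10 7 9 11)| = 11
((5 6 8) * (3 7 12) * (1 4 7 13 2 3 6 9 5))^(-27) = ((1 4 7 12 6 8)(2 3 13)(5 9))^(-27) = (13)(1 12)(4 6)(5 9)(7 8)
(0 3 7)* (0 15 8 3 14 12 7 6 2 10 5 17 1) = (0 14 12 7 15 8 3 6 2 10 5 17 1) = [14, 0, 10, 6, 4, 17, 2, 15, 3, 9, 5, 11, 7, 13, 12, 8, 16, 1]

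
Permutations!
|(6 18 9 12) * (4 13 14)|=12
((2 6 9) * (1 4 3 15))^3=((1 4 3 15)(2 6 9))^3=(1 15 3 4)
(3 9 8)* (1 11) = (1 11)(3 9 8) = [0, 11, 2, 9, 4, 5, 6, 7, 3, 8, 10, 1]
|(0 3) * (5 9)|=2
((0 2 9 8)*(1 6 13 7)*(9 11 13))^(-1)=((0 2 11 13 7 1 6 9 8))^(-1)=(0 8 9 6 1 7 13 11 2)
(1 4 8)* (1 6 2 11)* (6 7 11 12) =(1 4 8 7 11)(2 12 6) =[0, 4, 12, 3, 8, 5, 2, 11, 7, 9, 10, 1, 6]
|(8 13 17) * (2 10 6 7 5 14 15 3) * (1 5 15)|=|(1 5 14)(2 10 6 7 15 3)(8 13 17)|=6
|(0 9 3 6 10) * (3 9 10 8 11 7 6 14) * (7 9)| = |(0 10)(3 14)(6 8 11 9 7)| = 10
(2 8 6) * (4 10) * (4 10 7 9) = (10)(2 8 6)(4 7 9) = [0, 1, 8, 3, 7, 5, 2, 9, 6, 4, 10]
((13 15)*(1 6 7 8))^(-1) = ((1 6 7 8)(13 15))^(-1) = (1 8 7 6)(13 15)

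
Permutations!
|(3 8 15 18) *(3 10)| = 5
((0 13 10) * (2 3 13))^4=((0 2 3 13 10))^4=(0 10 13 3 2)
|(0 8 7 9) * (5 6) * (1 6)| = |(0 8 7 9)(1 6 5)| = 12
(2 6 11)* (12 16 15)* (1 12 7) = (1 12 16 15 7)(2 6 11) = [0, 12, 6, 3, 4, 5, 11, 1, 8, 9, 10, 2, 16, 13, 14, 7, 15]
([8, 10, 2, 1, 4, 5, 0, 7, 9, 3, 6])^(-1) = [6, 3, 2, 9, 4, 5, 10, 7, 0, 8, 1]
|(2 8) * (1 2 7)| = |(1 2 8 7)| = 4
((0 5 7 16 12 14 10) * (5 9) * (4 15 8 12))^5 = (0 4 10 16 14 7 12 5 8 9 15)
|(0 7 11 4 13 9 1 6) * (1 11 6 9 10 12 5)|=24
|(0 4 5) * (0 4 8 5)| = 4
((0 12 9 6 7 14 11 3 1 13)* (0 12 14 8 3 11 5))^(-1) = (0 5 14)(1 3 8 7 6 9 12 13)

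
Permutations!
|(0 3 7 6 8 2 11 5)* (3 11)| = 15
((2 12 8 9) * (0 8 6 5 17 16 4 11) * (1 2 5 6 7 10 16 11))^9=(0 5)(1 12 10 4 2 7 16)(8 17)(9 11)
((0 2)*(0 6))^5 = ((0 2 6))^5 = (0 6 2)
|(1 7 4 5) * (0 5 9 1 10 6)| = |(0 5 10 6)(1 7 4 9)| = 4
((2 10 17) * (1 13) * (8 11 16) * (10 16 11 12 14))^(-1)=(1 13)(2 17 10 14 12 8 16)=((1 13)(2 16 8 12 14 10 17))^(-1)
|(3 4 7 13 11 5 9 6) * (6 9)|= 7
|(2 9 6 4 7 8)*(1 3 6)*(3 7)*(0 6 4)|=|(0 6)(1 7 8 2 9)(3 4)|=10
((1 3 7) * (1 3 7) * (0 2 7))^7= ((0 2 7 3 1))^7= (0 7 1 2 3)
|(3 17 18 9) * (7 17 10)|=6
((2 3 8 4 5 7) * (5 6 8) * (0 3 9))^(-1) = (0 9 2 7 5 3)(4 8 6)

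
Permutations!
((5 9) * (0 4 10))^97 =((0 4 10)(5 9))^97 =(0 4 10)(5 9)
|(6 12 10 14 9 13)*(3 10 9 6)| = 7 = |(3 10 14 6 12 9 13)|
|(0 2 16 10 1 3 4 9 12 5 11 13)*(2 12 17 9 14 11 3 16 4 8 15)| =66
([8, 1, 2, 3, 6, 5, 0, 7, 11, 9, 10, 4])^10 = (11)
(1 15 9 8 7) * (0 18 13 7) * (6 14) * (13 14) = (0 18 14 6 13 7 1 15 9 8) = [18, 15, 2, 3, 4, 5, 13, 1, 0, 8, 10, 11, 12, 7, 6, 9, 16, 17, 14]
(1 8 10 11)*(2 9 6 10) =(1 8 2 9 6 10 11) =[0, 8, 9, 3, 4, 5, 10, 7, 2, 6, 11, 1]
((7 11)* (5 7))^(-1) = ((5 7 11))^(-1) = (5 11 7)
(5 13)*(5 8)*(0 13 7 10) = (0 13 8 5 7 10) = [13, 1, 2, 3, 4, 7, 6, 10, 5, 9, 0, 11, 12, 8]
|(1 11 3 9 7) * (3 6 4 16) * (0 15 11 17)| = |(0 15 11 6 4 16 3 9 7 1 17)| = 11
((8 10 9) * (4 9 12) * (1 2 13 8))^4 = (1 10)(2 12)(4 13)(8 9)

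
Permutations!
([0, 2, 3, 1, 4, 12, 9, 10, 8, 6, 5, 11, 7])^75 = [0, 1, 2, 3, 4, 10, 9, 12, 8, 6, 7, 11, 5]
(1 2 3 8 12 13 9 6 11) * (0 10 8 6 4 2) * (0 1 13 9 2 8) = (0 10)(2 3 6 11 13)(4 8 12 9) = [10, 1, 3, 6, 8, 5, 11, 7, 12, 4, 0, 13, 9, 2]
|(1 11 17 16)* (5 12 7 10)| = |(1 11 17 16)(5 12 7 10)| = 4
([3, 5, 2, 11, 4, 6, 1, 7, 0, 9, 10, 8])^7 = [8, 5, 2, 0, 4, 6, 1, 7, 11, 9, 10, 3]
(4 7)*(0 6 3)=(0 6 3)(4 7)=[6, 1, 2, 0, 7, 5, 3, 4]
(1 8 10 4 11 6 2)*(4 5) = (1 8 10 5 4 11 6 2) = [0, 8, 1, 3, 11, 4, 2, 7, 10, 9, 5, 6]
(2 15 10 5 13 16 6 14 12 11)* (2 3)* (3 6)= (2 15 10 5 13 16 3)(6 14 12 11)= [0, 1, 15, 2, 4, 13, 14, 7, 8, 9, 5, 6, 11, 16, 12, 10, 3]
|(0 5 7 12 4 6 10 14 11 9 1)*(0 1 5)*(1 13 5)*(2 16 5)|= 13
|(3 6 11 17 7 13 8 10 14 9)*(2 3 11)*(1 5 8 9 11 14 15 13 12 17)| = |(1 5 8 10 15 13 9 14 11)(2 3 6)(7 12 17)| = 9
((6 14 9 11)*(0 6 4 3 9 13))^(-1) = (0 13 14 6)(3 4 11 9)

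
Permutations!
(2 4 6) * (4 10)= (2 10 4 6)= [0, 1, 10, 3, 6, 5, 2, 7, 8, 9, 4]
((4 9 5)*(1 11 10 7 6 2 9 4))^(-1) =(1 5 9 2 6 7 10 11)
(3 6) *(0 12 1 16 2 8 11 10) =(0 12 1 16 2 8 11 10)(3 6) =[12, 16, 8, 6, 4, 5, 3, 7, 11, 9, 0, 10, 1, 13, 14, 15, 2]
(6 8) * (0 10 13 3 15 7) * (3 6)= (0 10 13 6 8 3 15 7)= [10, 1, 2, 15, 4, 5, 8, 0, 3, 9, 13, 11, 12, 6, 14, 7]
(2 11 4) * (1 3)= (1 3)(2 11 4)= [0, 3, 11, 1, 2, 5, 6, 7, 8, 9, 10, 4]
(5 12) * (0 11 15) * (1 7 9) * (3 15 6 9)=[11, 7, 2, 15, 4, 12, 9, 3, 8, 1, 10, 6, 5, 13, 14, 0]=(0 11 6 9 1 7 3 15)(5 12)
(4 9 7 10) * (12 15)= (4 9 7 10)(12 15)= [0, 1, 2, 3, 9, 5, 6, 10, 8, 7, 4, 11, 15, 13, 14, 12]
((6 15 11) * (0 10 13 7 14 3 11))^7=((0 10 13 7 14 3 11 6 15))^7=(0 6 3 7 10 15 11 14 13)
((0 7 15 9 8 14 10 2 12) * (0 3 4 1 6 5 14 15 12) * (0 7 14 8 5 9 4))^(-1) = ((0 14 10 2 7 12 3)(1 6 9 5 8 15 4))^(-1) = (0 3 12 7 2 10 14)(1 4 15 8 5 9 6)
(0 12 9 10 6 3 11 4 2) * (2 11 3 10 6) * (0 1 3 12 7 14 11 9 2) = [7, 3, 1, 12, 9, 5, 10, 14, 8, 6, 0, 4, 2, 13, 11] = (0 7 14 11 4 9 6 10)(1 3 12 2)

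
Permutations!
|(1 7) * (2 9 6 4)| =|(1 7)(2 9 6 4)| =4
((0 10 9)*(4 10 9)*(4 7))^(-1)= (0 9)(4 7 10)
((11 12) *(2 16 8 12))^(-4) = (2 16 8 12 11) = ((2 16 8 12 11))^(-4)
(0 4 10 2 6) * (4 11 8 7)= (0 11 8 7 4 10 2 6)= [11, 1, 6, 3, 10, 5, 0, 4, 7, 9, 2, 8]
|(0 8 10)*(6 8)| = 4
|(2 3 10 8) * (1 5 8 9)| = |(1 5 8 2 3 10 9)| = 7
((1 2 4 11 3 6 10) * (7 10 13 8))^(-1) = (1 10 7 8 13 6 3 11 4 2) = ((1 2 4 11 3 6 13 8 7 10))^(-1)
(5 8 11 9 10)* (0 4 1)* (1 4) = (0 1)(5 8 11 9 10) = [1, 0, 2, 3, 4, 8, 6, 7, 11, 10, 5, 9]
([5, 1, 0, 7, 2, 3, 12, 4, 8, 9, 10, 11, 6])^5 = (0 2 4 7 3 5)(6 12)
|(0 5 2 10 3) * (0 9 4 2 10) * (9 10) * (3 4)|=7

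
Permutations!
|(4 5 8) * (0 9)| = |(0 9)(4 5 8)| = 6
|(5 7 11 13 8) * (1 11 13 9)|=12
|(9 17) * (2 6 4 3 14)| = 10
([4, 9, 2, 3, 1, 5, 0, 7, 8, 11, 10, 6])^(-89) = (0 4 1 9 11 6)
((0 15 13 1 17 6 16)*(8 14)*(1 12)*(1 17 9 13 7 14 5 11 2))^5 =(0 5 13)(1 6 14)(2 17 7)(8 9 16)(11 12 15)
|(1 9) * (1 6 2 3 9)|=|(2 3 9 6)|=4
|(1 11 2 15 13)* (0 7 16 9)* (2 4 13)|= 4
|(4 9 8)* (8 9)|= |(9)(4 8)|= 2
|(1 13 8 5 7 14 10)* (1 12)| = 8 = |(1 13 8 5 7 14 10 12)|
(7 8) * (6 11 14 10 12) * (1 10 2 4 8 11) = (1 10 12 6)(2 4 8 7 11 14) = [0, 10, 4, 3, 8, 5, 1, 11, 7, 9, 12, 14, 6, 13, 2]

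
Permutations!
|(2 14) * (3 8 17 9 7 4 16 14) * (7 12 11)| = 11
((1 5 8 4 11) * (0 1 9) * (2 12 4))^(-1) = (0 9 11 4 12 2 8 5 1) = ((0 1 5 8 2 12 4 11 9))^(-1)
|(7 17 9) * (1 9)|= |(1 9 7 17)|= 4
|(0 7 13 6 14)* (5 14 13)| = |(0 7 5 14)(6 13)| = 4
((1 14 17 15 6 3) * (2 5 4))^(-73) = ((1 14 17 15 6 3)(2 5 4))^(-73) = (1 3 6 15 17 14)(2 4 5)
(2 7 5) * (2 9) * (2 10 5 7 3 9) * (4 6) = (2 3 9 10 5)(4 6) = [0, 1, 3, 9, 6, 2, 4, 7, 8, 10, 5]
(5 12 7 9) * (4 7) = (4 7 9 5 12) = [0, 1, 2, 3, 7, 12, 6, 9, 8, 5, 10, 11, 4]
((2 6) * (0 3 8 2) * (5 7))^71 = ((0 3 8 2 6)(5 7))^71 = (0 3 8 2 6)(5 7)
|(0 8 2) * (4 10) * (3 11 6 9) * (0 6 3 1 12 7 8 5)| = |(0 5)(1 12 7 8 2 6 9)(3 11)(4 10)| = 14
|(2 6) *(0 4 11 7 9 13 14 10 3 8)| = 10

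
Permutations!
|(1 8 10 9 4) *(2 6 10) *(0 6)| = |(0 6 10 9 4 1 8 2)| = 8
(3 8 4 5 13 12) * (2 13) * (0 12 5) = [12, 1, 13, 8, 0, 2, 6, 7, 4, 9, 10, 11, 3, 5] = (0 12 3 8 4)(2 13 5)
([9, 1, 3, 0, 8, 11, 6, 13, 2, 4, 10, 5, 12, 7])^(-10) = (13)(0 4 2)(3 9 8)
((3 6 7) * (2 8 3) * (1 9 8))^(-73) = ((1 9 8 3 6 7 2))^(-73) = (1 6 9 7 8 2 3)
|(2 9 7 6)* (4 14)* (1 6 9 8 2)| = |(1 6)(2 8)(4 14)(7 9)| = 2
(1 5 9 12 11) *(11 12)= (12)(1 5 9 11)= [0, 5, 2, 3, 4, 9, 6, 7, 8, 11, 10, 1, 12]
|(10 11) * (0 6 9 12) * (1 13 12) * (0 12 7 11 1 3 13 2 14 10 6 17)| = |(0 17)(1 2 14 10)(3 13 7 11 6 9)| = 12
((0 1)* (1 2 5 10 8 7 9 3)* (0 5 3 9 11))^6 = ((0 2 3 1 5 10 8 7 11))^6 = (0 8 1)(2 7 5)(3 11 10)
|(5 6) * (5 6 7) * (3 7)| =|(3 7 5)| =3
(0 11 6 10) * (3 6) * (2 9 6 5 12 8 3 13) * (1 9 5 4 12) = (0 11 13 2 5 1 9 6 10)(3 4 12 8) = [11, 9, 5, 4, 12, 1, 10, 7, 3, 6, 0, 13, 8, 2]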